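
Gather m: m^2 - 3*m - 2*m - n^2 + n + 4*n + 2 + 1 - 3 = m^2 - 5*m - n^2 + 5*n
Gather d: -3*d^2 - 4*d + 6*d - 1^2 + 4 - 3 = -3*d^2 + 2*d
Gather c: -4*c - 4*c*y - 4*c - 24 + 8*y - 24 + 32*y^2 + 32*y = c*(-4*y - 8) + 32*y^2 + 40*y - 48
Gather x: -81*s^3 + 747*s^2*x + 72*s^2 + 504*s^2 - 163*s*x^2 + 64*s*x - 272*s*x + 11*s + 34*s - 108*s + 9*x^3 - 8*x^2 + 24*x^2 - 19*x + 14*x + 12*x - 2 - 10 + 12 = -81*s^3 + 576*s^2 - 63*s + 9*x^3 + x^2*(16 - 163*s) + x*(747*s^2 - 208*s + 7)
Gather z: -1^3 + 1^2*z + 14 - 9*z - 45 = -8*z - 32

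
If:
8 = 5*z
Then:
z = 8/5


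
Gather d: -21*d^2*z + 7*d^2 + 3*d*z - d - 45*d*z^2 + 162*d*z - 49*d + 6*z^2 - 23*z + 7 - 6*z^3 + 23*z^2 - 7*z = d^2*(7 - 21*z) + d*(-45*z^2 + 165*z - 50) - 6*z^3 + 29*z^2 - 30*z + 7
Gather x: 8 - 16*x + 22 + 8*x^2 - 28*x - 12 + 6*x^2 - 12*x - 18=14*x^2 - 56*x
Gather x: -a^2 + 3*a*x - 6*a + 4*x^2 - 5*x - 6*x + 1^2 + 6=-a^2 - 6*a + 4*x^2 + x*(3*a - 11) + 7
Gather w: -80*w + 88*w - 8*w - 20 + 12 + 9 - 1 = 0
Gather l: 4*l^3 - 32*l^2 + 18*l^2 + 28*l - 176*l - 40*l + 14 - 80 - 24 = 4*l^3 - 14*l^2 - 188*l - 90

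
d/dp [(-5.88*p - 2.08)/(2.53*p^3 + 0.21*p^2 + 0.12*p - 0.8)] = (29.7528*p^3 + 17.022*p^2 + 0.8736*p + 4.9536)/(6.4009*p^6 + 1.0626*p^5 + 0.6513*p^4 - 3.9976*p^3 - 0.3216*p^2 - 0.192*p + 0.64)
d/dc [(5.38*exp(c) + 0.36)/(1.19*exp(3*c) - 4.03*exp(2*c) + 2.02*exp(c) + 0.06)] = (-12.8044*exp(3*c) + 20.3962*exp(2*c) + 2.9016*exp(c) - 0.4044)*exp(c)/(1.4161*exp(6*c) - 9.5914*exp(5*c) + 21.0485*exp(4*c) - 16.1384*exp(3*c) + 3.5968*exp(2*c) + 0.2424*exp(c) + 0.0036)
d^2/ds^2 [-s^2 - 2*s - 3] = -2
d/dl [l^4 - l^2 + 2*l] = 4*l^3 - 2*l + 2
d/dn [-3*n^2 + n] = 1 - 6*n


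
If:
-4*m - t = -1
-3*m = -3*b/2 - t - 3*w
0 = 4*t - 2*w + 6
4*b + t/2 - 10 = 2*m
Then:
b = 717/236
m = 313/472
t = -195/118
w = -18/59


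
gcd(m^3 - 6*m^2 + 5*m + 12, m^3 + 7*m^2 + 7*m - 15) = 1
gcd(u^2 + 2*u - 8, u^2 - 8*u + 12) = u - 2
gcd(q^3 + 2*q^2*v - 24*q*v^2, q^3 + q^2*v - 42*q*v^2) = q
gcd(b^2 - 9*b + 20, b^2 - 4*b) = b - 4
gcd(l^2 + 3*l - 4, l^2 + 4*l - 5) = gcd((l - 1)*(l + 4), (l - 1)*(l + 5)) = l - 1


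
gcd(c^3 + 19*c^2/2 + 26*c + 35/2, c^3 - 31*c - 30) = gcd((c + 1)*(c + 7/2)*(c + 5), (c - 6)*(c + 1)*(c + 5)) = c^2 + 6*c + 5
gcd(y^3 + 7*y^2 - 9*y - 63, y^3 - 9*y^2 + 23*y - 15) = y - 3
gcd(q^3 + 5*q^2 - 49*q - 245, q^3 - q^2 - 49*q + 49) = q^2 - 49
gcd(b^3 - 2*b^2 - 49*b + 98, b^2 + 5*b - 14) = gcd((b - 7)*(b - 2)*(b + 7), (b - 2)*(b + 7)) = b^2 + 5*b - 14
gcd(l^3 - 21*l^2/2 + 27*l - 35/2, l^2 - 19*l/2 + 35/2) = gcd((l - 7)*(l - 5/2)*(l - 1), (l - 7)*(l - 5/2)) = l^2 - 19*l/2 + 35/2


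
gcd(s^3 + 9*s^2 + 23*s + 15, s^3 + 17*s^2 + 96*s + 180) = s + 5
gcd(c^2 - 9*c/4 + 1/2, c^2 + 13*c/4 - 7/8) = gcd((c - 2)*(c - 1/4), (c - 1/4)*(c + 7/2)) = c - 1/4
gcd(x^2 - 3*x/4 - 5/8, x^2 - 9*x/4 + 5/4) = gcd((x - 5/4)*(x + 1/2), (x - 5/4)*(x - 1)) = x - 5/4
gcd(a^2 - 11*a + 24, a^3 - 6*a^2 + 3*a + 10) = 1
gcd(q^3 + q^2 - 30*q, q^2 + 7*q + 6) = q + 6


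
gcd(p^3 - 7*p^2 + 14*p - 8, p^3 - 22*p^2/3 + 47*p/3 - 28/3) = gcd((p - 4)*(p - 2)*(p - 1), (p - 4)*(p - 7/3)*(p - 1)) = p^2 - 5*p + 4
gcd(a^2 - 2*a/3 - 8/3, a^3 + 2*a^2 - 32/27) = a + 4/3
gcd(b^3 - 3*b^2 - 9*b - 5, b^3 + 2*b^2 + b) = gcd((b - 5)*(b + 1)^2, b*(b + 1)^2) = b^2 + 2*b + 1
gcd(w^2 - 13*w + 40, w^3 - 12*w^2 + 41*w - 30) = w - 5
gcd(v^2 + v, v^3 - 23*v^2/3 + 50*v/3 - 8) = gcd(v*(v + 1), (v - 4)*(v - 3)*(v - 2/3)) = 1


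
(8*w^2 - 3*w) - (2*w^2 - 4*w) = 6*w^2 + w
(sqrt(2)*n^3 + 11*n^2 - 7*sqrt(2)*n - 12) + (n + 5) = sqrt(2)*n^3 + 11*n^2 - 7*sqrt(2)*n + n - 7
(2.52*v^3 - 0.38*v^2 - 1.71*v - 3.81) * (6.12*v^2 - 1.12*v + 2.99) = 15.4224*v^5 - 5.148*v^4 - 2.5048*v^3 - 22.5382*v^2 - 0.8457*v - 11.3919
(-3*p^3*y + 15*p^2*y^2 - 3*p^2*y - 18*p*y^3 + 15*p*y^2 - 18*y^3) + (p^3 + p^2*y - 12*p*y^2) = -3*p^3*y + p^3 + 15*p^2*y^2 - 2*p^2*y - 18*p*y^3 + 3*p*y^2 - 18*y^3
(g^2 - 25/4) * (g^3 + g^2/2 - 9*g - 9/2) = g^5 + g^4/2 - 61*g^3/4 - 61*g^2/8 + 225*g/4 + 225/8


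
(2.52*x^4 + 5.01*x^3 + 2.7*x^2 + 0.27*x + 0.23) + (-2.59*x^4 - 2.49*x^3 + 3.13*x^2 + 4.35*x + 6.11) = -0.0699999999999998*x^4 + 2.52*x^3 + 5.83*x^2 + 4.62*x + 6.34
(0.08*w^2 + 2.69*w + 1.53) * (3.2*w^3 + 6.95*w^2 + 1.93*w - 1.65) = 0.256*w^5 + 9.164*w^4 + 23.7459*w^3 + 15.6932*w^2 - 1.4856*w - 2.5245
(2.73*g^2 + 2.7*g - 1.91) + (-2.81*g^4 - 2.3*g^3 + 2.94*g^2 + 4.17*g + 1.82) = -2.81*g^4 - 2.3*g^3 + 5.67*g^2 + 6.87*g - 0.0899999999999999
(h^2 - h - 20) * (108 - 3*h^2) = -3*h^4 + 3*h^3 + 168*h^2 - 108*h - 2160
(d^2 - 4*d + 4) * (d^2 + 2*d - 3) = d^4 - 2*d^3 - 7*d^2 + 20*d - 12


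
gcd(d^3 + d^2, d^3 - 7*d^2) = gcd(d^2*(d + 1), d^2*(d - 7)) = d^2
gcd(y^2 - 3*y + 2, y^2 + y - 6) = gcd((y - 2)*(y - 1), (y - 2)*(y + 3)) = y - 2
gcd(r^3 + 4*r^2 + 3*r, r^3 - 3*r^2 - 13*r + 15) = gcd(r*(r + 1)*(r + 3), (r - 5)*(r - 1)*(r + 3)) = r + 3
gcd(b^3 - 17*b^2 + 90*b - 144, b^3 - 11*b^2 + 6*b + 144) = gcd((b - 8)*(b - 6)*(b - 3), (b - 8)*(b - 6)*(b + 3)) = b^2 - 14*b + 48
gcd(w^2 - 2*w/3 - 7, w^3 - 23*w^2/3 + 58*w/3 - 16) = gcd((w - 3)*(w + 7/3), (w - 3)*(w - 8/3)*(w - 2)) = w - 3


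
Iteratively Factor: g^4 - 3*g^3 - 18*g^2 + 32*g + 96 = (g + 3)*(g^3 - 6*g^2 + 32) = (g - 4)*(g + 3)*(g^2 - 2*g - 8) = (g - 4)*(g + 2)*(g + 3)*(g - 4)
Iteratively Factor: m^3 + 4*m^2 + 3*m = (m + 1)*(m^2 + 3*m) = (m + 1)*(m + 3)*(m)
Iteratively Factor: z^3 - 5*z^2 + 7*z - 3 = (z - 1)*(z^2 - 4*z + 3) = (z - 1)^2*(z - 3)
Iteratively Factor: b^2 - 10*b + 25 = (b - 5)*(b - 5)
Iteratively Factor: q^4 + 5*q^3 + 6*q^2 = (q + 3)*(q^3 + 2*q^2) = (q + 2)*(q + 3)*(q^2) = q*(q + 2)*(q + 3)*(q)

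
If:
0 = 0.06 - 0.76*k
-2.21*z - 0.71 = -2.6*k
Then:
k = 0.08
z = -0.23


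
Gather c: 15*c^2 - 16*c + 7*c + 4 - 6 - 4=15*c^2 - 9*c - 6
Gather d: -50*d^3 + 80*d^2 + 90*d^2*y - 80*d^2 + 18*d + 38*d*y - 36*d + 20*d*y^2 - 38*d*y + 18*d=-50*d^3 + 90*d^2*y + 20*d*y^2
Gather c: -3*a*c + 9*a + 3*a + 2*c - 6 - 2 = 12*a + c*(2 - 3*a) - 8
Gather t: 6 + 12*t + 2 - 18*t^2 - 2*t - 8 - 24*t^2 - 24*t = -42*t^2 - 14*t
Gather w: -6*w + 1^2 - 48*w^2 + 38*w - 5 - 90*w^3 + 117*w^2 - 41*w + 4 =-90*w^3 + 69*w^2 - 9*w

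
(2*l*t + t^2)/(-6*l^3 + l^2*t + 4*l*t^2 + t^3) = t/(-3*l^2 + 2*l*t + t^2)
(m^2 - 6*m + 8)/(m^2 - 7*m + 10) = (m - 4)/(m - 5)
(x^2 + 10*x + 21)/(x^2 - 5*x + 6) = (x^2 + 10*x + 21)/(x^2 - 5*x + 6)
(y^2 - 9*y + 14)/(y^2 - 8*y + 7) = (y - 2)/(y - 1)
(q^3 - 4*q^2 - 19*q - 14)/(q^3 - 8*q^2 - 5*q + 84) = (q^2 + 3*q + 2)/(q^2 - q - 12)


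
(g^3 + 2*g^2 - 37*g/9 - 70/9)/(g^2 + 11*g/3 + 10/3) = (3*g^2 + g - 14)/(3*(g + 2))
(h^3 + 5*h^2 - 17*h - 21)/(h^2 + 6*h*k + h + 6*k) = (h^2 + 4*h - 21)/(h + 6*k)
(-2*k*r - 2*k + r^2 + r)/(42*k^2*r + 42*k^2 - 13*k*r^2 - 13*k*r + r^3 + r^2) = (-2*k + r)/(42*k^2 - 13*k*r + r^2)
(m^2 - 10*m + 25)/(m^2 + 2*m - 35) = (m - 5)/(m + 7)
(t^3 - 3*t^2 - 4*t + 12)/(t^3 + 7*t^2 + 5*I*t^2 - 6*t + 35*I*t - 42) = (t^3 - 3*t^2 - 4*t + 12)/(t^3 + t^2*(7 + 5*I) + t*(-6 + 35*I) - 42)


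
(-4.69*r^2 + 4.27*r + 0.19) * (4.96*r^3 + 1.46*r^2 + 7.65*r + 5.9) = -23.2624*r^5 + 14.3318*r^4 - 28.7019*r^3 + 5.2719*r^2 + 26.6465*r + 1.121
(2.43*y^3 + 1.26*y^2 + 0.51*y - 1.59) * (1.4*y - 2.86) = 3.402*y^4 - 5.1858*y^3 - 2.8896*y^2 - 3.6846*y + 4.5474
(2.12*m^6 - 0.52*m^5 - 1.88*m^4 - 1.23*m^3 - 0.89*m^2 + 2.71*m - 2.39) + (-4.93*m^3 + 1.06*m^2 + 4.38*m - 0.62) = 2.12*m^6 - 0.52*m^5 - 1.88*m^4 - 6.16*m^3 + 0.17*m^2 + 7.09*m - 3.01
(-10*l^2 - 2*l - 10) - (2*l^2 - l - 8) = -12*l^2 - l - 2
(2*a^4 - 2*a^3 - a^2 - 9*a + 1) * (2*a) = 4*a^5 - 4*a^4 - 2*a^3 - 18*a^2 + 2*a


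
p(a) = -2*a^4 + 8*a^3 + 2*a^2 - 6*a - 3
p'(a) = -8*a^3 + 24*a^2 + 4*a - 6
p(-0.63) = -0.74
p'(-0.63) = 3.01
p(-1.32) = -16.07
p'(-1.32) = 48.94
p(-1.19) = -10.52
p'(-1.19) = 36.71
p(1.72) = 15.80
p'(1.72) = 31.17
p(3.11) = 51.23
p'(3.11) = -2.07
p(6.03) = -856.64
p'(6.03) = -863.27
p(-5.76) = -3632.41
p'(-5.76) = 2296.05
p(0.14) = -3.78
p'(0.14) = -4.99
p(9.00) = -7185.00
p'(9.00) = -3858.00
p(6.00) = -831.00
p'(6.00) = -846.00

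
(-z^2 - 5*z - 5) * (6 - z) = z^3 - z^2 - 25*z - 30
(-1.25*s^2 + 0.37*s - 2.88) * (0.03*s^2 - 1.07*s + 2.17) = -0.0375*s^4 + 1.3486*s^3 - 3.1948*s^2 + 3.8845*s - 6.2496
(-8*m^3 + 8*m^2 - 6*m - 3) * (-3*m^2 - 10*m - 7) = 24*m^5 + 56*m^4 - 6*m^3 + 13*m^2 + 72*m + 21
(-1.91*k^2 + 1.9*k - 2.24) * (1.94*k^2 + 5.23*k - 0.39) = -3.7054*k^4 - 6.3033*k^3 + 6.3363*k^2 - 12.4562*k + 0.8736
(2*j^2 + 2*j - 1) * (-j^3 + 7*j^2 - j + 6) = -2*j^5 + 12*j^4 + 13*j^3 + 3*j^2 + 13*j - 6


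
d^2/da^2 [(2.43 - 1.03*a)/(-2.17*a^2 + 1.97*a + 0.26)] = ((14.6044 - 13.4106*a)*(-2.17*a^2 + 1.97*a + 0.26) - (1.03*a - 2.43)*(4.34*a - 1.97)*(8.68*a - 3.94))/(-2.17*a^2 + 1.97*a + 0.26)^3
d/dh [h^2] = 2*h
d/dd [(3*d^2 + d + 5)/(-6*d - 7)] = (-18*d^2 - 42*d + 23)/(36*d^2 + 84*d + 49)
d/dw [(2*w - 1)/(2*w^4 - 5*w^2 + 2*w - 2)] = 2*(2*w^4 - 5*w^2 + 2*w - (2*w - 1)*(4*w^3 - 5*w + 1) - 2)/(2*w^4 - 5*w^2 + 2*w - 2)^2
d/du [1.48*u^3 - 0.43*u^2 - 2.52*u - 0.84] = 4.44*u^2 - 0.86*u - 2.52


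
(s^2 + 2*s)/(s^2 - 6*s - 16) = s/(s - 8)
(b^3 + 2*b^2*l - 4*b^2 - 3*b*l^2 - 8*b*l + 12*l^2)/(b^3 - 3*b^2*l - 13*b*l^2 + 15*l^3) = (b - 4)/(b - 5*l)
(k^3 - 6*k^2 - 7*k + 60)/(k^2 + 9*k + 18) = (k^2 - 9*k + 20)/(k + 6)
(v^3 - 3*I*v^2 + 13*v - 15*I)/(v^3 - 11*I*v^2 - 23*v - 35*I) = (v^2 + 2*I*v + 3)/(v^2 - 6*I*v + 7)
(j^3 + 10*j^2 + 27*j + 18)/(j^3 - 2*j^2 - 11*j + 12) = (j^2 + 7*j + 6)/(j^2 - 5*j + 4)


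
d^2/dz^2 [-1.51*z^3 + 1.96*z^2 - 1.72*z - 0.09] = 3.92 - 9.06*z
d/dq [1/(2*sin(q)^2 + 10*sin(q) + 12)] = -(2*sin(q) + 5)*cos(q)/(2*(sin(q)^2 + 5*sin(q) + 6)^2)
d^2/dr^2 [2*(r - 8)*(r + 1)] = 4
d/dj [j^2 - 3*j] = 2*j - 3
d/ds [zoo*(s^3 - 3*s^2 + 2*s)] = zoo*(s^2 + s + 1)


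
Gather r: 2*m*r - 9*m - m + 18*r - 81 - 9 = -10*m + r*(2*m + 18) - 90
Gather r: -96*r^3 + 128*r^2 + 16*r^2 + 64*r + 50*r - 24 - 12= -96*r^3 + 144*r^2 + 114*r - 36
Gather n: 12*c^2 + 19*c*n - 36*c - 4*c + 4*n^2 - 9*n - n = 12*c^2 - 40*c + 4*n^2 + n*(19*c - 10)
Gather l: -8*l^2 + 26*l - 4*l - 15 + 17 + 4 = -8*l^2 + 22*l + 6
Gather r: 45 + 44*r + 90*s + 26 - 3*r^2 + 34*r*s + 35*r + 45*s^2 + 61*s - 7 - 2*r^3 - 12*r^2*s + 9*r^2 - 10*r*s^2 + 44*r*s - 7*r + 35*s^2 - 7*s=-2*r^3 + r^2*(6 - 12*s) + r*(-10*s^2 + 78*s + 72) + 80*s^2 + 144*s + 64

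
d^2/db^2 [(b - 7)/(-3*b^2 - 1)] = 6*(12*b^2*(7 - b) + (3*b - 7)*(3*b^2 + 1))/(3*b^2 + 1)^3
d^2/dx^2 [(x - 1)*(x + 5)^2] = 6*x + 18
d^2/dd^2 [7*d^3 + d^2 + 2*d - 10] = 42*d + 2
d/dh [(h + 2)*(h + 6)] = 2*h + 8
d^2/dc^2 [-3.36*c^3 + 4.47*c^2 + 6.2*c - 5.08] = 8.94 - 20.16*c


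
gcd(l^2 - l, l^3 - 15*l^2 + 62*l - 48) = l - 1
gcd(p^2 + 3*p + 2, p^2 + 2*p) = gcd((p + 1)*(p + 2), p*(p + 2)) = p + 2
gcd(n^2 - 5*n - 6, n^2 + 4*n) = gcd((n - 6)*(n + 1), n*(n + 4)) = 1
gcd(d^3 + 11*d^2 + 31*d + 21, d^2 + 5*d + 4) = d + 1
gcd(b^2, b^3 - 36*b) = b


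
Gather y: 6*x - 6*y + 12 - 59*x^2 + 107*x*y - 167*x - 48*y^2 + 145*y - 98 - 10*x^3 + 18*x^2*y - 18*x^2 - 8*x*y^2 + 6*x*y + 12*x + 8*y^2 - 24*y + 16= -10*x^3 - 77*x^2 - 149*x + y^2*(-8*x - 40) + y*(18*x^2 + 113*x + 115) - 70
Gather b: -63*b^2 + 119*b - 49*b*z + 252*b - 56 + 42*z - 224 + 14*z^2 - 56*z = -63*b^2 + b*(371 - 49*z) + 14*z^2 - 14*z - 280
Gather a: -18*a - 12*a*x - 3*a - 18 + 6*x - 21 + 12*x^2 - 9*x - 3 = a*(-12*x - 21) + 12*x^2 - 3*x - 42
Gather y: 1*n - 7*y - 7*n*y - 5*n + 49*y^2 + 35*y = -4*n + 49*y^2 + y*(28 - 7*n)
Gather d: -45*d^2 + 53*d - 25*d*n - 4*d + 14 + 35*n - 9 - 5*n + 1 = -45*d^2 + d*(49 - 25*n) + 30*n + 6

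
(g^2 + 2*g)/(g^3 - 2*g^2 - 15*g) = (g + 2)/(g^2 - 2*g - 15)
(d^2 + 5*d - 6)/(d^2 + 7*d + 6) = (d - 1)/(d + 1)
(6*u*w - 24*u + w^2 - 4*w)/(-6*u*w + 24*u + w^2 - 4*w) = (-6*u - w)/(6*u - w)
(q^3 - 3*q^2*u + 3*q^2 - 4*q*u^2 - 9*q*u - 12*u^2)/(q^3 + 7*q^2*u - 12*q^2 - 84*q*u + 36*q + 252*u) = (q^3 - 3*q^2*u + 3*q^2 - 4*q*u^2 - 9*q*u - 12*u^2)/(q^3 + 7*q^2*u - 12*q^2 - 84*q*u + 36*q + 252*u)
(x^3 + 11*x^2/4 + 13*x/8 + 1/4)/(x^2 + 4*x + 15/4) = (8*x^3 + 22*x^2 + 13*x + 2)/(2*(4*x^2 + 16*x + 15))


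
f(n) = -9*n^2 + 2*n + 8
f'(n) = 2 - 18*n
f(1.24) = -3.36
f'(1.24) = -20.32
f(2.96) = -64.93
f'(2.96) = -51.28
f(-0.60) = 3.56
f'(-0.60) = 12.80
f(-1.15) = -6.20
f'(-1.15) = 22.70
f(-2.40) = -48.64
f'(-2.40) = 45.20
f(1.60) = -11.84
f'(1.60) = -26.80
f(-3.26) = -94.17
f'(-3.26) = 60.68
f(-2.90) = -73.49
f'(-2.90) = 54.20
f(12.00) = -1264.00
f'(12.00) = -214.00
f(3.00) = -67.00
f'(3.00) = -52.00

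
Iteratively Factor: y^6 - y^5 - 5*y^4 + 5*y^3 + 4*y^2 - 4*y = (y - 1)*(y^5 - 5*y^3 + 4*y) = y*(y - 1)*(y^4 - 5*y^2 + 4) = y*(y - 1)*(y + 1)*(y^3 - y^2 - 4*y + 4) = y*(y - 1)^2*(y + 1)*(y^2 - 4) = y*(y - 2)*(y - 1)^2*(y + 1)*(y + 2)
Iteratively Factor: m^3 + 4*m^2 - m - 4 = (m - 1)*(m^2 + 5*m + 4) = (m - 1)*(m + 4)*(m + 1)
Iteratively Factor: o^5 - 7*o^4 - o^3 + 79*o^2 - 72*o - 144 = (o + 3)*(o^4 - 10*o^3 + 29*o^2 - 8*o - 48) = (o - 3)*(o + 3)*(o^3 - 7*o^2 + 8*o + 16) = (o - 3)*(o + 1)*(o + 3)*(o^2 - 8*o + 16) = (o - 4)*(o - 3)*(o + 1)*(o + 3)*(o - 4)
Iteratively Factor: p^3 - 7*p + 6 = (p + 3)*(p^2 - 3*p + 2) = (p - 2)*(p + 3)*(p - 1)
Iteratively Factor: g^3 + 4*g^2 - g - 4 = (g - 1)*(g^2 + 5*g + 4) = (g - 1)*(g + 1)*(g + 4)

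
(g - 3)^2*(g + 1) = g^3 - 5*g^2 + 3*g + 9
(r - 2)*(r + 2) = r^2 - 4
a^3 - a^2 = a^2*(a - 1)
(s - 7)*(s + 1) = s^2 - 6*s - 7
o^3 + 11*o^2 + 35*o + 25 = (o + 1)*(o + 5)^2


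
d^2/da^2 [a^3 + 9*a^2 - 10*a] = 6*a + 18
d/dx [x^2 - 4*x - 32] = 2*x - 4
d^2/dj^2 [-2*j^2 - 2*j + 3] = -4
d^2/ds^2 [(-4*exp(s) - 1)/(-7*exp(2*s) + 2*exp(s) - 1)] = (196*exp(4*s) + 252*exp(3*s) - 210*exp(2*s) - 16*exp(s) + 6)*exp(s)/(343*exp(6*s) - 294*exp(5*s) + 231*exp(4*s) - 92*exp(3*s) + 33*exp(2*s) - 6*exp(s) + 1)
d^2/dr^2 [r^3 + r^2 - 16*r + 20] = 6*r + 2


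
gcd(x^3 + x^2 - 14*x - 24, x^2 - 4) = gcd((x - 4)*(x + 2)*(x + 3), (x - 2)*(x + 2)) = x + 2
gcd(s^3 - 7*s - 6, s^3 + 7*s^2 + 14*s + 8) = s^2 + 3*s + 2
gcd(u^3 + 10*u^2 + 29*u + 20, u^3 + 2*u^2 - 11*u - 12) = u^2 + 5*u + 4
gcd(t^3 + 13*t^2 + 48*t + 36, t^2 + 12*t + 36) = t^2 + 12*t + 36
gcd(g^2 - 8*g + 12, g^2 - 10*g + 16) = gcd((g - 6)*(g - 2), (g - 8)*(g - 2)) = g - 2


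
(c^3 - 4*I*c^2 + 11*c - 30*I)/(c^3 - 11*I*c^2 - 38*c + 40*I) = (c + 3*I)/(c - 4*I)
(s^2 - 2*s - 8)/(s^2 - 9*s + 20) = (s + 2)/(s - 5)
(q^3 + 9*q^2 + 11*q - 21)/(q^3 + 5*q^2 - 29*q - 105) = (q - 1)/(q - 5)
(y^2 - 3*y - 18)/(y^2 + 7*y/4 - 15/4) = 4*(y - 6)/(4*y - 5)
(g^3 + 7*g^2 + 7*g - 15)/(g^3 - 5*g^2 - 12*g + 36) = (g^2 + 4*g - 5)/(g^2 - 8*g + 12)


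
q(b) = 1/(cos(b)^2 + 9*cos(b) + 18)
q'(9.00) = 0.03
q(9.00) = 0.09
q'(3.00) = 0.01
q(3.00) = 0.10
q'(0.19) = 0.00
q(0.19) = 0.04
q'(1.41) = 0.02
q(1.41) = 0.05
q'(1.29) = 0.02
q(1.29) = 0.05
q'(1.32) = 0.02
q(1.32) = 0.05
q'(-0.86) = -0.01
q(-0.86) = 0.04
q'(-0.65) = -0.01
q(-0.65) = 0.04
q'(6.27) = -0.00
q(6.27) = 0.04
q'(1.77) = 0.03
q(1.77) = 0.06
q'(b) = (2*sin(b)*cos(b) + 9*sin(b))/(cos(b)^2 + 9*cos(b) + 18)^2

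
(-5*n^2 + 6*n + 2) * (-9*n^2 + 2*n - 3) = 45*n^4 - 64*n^3 + 9*n^2 - 14*n - 6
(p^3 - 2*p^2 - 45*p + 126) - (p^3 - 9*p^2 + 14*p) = 7*p^2 - 59*p + 126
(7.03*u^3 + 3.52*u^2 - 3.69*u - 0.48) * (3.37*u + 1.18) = 23.6911*u^4 + 20.1578*u^3 - 8.2817*u^2 - 5.9718*u - 0.5664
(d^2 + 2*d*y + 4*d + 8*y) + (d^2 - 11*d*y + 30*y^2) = 2*d^2 - 9*d*y + 4*d + 30*y^2 + 8*y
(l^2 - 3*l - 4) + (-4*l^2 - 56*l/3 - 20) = -3*l^2 - 65*l/3 - 24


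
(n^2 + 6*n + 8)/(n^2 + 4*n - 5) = (n^2 + 6*n + 8)/(n^2 + 4*n - 5)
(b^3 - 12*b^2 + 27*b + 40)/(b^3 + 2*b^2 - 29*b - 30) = (b - 8)/(b + 6)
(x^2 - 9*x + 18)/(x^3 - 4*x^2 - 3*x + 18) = (x - 6)/(x^2 - x - 6)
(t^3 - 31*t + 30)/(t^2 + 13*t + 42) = (t^2 - 6*t + 5)/(t + 7)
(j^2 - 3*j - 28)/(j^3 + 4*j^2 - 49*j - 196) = 1/(j + 7)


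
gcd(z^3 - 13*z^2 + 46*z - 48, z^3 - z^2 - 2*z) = z - 2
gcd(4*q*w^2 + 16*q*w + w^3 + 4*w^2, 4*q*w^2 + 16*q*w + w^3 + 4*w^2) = 4*q*w^2 + 16*q*w + w^3 + 4*w^2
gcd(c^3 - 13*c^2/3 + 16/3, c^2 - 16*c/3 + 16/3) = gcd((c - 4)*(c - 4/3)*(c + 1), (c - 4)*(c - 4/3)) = c^2 - 16*c/3 + 16/3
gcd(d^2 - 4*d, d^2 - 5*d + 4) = d - 4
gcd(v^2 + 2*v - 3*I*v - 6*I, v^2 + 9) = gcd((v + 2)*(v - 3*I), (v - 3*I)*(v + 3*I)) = v - 3*I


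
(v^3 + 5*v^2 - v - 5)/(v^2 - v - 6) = (-v^3 - 5*v^2 + v + 5)/(-v^2 + v + 6)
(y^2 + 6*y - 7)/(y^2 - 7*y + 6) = (y + 7)/(y - 6)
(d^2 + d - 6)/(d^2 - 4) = (d + 3)/(d + 2)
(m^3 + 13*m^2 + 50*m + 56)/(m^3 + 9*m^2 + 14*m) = (m + 4)/m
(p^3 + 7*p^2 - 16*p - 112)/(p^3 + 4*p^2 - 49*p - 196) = (p - 4)/(p - 7)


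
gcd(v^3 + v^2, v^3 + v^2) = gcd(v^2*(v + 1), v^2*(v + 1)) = v^3 + v^2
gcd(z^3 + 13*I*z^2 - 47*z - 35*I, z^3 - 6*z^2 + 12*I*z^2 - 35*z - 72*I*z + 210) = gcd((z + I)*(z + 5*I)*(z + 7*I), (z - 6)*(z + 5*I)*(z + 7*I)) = z^2 + 12*I*z - 35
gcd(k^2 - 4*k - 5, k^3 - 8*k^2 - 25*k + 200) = k - 5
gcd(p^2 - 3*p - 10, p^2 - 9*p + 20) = p - 5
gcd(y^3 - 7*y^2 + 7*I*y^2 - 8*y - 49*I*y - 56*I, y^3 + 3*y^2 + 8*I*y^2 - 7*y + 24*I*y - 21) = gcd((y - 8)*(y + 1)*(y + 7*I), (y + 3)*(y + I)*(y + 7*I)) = y + 7*I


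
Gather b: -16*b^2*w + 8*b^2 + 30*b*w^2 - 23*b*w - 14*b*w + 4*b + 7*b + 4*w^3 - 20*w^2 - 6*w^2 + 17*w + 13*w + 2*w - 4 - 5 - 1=b^2*(8 - 16*w) + b*(30*w^2 - 37*w + 11) + 4*w^3 - 26*w^2 + 32*w - 10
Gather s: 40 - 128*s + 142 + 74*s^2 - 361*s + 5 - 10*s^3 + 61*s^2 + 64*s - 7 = -10*s^3 + 135*s^2 - 425*s + 180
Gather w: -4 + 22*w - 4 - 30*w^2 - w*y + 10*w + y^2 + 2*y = -30*w^2 + w*(32 - y) + y^2 + 2*y - 8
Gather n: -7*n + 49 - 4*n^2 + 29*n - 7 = -4*n^2 + 22*n + 42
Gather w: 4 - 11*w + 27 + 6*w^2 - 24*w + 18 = 6*w^2 - 35*w + 49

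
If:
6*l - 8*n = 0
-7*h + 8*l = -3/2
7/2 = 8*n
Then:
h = 37/42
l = 7/12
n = 7/16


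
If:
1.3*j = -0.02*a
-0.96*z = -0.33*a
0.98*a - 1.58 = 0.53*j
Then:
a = 1.60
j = -0.02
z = 0.55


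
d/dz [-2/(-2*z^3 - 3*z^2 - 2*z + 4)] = 4*(-3*z^2 - 3*z - 1)/(2*z^3 + 3*z^2 + 2*z - 4)^2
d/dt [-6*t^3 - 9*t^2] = 18*t*(-t - 1)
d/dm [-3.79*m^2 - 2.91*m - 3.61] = -7.58*m - 2.91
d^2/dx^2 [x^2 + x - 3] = 2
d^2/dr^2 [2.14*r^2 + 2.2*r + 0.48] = 4.28000000000000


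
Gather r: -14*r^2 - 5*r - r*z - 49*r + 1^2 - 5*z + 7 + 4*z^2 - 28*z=-14*r^2 + r*(-z - 54) + 4*z^2 - 33*z + 8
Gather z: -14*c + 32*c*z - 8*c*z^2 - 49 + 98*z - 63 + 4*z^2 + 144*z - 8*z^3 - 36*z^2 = -14*c - 8*z^3 + z^2*(-8*c - 32) + z*(32*c + 242) - 112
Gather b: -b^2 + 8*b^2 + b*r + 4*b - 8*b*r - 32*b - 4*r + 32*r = 7*b^2 + b*(-7*r - 28) + 28*r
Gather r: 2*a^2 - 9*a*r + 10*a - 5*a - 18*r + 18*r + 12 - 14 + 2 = 2*a^2 - 9*a*r + 5*a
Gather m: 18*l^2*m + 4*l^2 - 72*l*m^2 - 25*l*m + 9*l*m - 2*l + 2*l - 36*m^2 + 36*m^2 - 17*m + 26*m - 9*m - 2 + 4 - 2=4*l^2 - 72*l*m^2 + m*(18*l^2 - 16*l)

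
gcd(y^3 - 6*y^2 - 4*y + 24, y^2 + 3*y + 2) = y + 2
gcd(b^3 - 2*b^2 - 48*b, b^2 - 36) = b + 6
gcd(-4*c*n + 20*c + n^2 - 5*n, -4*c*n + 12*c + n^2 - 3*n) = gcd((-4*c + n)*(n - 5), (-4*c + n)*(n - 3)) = 4*c - n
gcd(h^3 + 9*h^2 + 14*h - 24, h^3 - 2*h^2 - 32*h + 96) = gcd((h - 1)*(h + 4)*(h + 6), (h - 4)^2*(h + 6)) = h + 6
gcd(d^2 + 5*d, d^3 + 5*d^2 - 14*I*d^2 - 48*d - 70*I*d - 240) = d + 5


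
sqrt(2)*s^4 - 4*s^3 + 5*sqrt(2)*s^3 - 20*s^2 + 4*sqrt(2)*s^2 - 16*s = s*(s + 4)*(s - 2*sqrt(2))*(sqrt(2)*s + sqrt(2))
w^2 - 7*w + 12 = (w - 4)*(w - 3)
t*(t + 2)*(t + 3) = t^3 + 5*t^2 + 6*t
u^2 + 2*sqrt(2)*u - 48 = (u - 4*sqrt(2))*(u + 6*sqrt(2))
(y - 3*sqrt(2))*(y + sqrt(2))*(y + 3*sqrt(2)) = y^3 + sqrt(2)*y^2 - 18*y - 18*sqrt(2)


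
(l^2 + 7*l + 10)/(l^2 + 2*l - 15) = (l + 2)/(l - 3)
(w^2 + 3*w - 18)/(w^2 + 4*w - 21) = (w + 6)/(w + 7)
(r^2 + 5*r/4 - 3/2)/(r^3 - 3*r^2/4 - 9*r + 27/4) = (r + 2)/(r^2 - 9)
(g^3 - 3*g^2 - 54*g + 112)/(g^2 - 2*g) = g - 1 - 56/g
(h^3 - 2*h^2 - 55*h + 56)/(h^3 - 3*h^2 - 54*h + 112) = (h - 1)/(h - 2)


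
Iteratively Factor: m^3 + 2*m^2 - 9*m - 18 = (m + 3)*(m^2 - m - 6) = (m - 3)*(m + 3)*(m + 2)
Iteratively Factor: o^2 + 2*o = (o + 2)*(o)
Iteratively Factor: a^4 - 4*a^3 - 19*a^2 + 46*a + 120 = (a + 2)*(a^3 - 6*a^2 - 7*a + 60) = (a + 2)*(a + 3)*(a^2 - 9*a + 20) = (a - 4)*(a + 2)*(a + 3)*(a - 5)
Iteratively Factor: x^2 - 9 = (x - 3)*(x + 3)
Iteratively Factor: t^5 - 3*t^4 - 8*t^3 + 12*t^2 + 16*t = (t + 1)*(t^4 - 4*t^3 - 4*t^2 + 16*t) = t*(t + 1)*(t^3 - 4*t^2 - 4*t + 16) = t*(t - 2)*(t + 1)*(t^2 - 2*t - 8) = t*(t - 4)*(t - 2)*(t + 1)*(t + 2)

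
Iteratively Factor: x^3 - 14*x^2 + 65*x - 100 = (x - 5)*(x^2 - 9*x + 20) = (x - 5)*(x - 4)*(x - 5)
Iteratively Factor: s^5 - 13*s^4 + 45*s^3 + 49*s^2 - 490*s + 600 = (s - 4)*(s^4 - 9*s^3 + 9*s^2 + 85*s - 150) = (s - 5)*(s - 4)*(s^3 - 4*s^2 - 11*s + 30) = (s - 5)*(s - 4)*(s + 3)*(s^2 - 7*s + 10) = (s - 5)*(s - 4)*(s - 2)*(s + 3)*(s - 5)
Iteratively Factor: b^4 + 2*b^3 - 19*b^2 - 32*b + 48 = (b - 1)*(b^3 + 3*b^2 - 16*b - 48) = (b - 1)*(b + 4)*(b^2 - b - 12) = (b - 1)*(b + 3)*(b + 4)*(b - 4)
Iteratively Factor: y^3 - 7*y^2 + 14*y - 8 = (y - 4)*(y^2 - 3*y + 2) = (y - 4)*(y - 2)*(y - 1)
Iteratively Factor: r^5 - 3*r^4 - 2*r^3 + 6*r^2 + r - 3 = (r - 3)*(r^4 - 2*r^2 + 1) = (r - 3)*(r - 1)*(r^3 + r^2 - r - 1) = (r - 3)*(r - 1)*(r + 1)*(r^2 - 1) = (r - 3)*(r - 1)*(r + 1)^2*(r - 1)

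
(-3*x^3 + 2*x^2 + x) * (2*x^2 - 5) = -6*x^5 + 4*x^4 + 17*x^3 - 10*x^2 - 5*x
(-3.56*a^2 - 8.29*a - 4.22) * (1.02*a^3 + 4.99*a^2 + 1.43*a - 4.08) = -3.6312*a^5 - 26.2202*a^4 - 50.7623*a^3 - 18.3877*a^2 + 27.7886*a + 17.2176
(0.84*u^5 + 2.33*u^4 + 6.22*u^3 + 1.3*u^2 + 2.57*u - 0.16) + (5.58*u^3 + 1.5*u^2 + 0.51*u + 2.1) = 0.84*u^5 + 2.33*u^4 + 11.8*u^3 + 2.8*u^2 + 3.08*u + 1.94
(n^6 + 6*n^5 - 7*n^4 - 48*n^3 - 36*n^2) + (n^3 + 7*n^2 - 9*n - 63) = n^6 + 6*n^5 - 7*n^4 - 47*n^3 - 29*n^2 - 9*n - 63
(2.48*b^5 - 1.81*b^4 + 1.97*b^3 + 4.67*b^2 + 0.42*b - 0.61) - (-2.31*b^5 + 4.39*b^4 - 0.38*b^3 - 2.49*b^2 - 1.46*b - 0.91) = 4.79*b^5 - 6.2*b^4 + 2.35*b^3 + 7.16*b^2 + 1.88*b + 0.3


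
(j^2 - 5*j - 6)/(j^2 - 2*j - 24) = (j + 1)/(j + 4)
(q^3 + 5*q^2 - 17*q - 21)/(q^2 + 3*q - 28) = (q^2 - 2*q - 3)/(q - 4)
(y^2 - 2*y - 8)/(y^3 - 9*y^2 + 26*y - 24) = (y + 2)/(y^2 - 5*y + 6)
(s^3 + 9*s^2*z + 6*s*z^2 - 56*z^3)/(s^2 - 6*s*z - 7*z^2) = (-s^3 - 9*s^2*z - 6*s*z^2 + 56*z^3)/(-s^2 + 6*s*z + 7*z^2)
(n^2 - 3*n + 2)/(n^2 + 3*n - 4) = (n - 2)/(n + 4)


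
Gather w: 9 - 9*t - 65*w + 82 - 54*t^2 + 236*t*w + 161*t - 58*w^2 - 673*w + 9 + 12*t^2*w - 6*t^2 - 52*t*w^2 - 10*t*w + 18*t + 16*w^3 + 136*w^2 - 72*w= -60*t^2 + 170*t + 16*w^3 + w^2*(78 - 52*t) + w*(12*t^2 + 226*t - 810) + 100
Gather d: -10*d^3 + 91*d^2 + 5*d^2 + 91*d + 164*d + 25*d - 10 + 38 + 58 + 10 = -10*d^3 + 96*d^2 + 280*d + 96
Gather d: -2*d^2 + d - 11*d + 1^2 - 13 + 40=-2*d^2 - 10*d + 28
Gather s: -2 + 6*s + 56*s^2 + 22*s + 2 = 56*s^2 + 28*s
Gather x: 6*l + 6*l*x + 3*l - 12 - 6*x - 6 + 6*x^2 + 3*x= 9*l + 6*x^2 + x*(6*l - 3) - 18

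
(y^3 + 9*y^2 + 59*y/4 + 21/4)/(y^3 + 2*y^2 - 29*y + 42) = (y^2 + 2*y + 3/4)/(y^2 - 5*y + 6)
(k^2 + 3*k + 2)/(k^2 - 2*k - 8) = (k + 1)/(k - 4)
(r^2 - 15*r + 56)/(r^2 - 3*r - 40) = (r - 7)/(r + 5)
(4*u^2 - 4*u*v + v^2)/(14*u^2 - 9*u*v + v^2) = (2*u - v)/(7*u - v)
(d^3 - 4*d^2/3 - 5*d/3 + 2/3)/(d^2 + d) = d - 7/3 + 2/(3*d)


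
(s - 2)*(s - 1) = s^2 - 3*s + 2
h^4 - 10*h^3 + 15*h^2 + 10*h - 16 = (h - 8)*(h - 2)*(h - 1)*(h + 1)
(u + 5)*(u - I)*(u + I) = u^3 + 5*u^2 + u + 5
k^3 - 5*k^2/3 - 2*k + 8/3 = (k - 2)*(k - 1)*(k + 4/3)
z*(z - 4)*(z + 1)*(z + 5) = z^4 + 2*z^3 - 19*z^2 - 20*z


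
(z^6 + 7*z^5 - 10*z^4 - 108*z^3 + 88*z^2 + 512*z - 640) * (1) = z^6 + 7*z^5 - 10*z^4 - 108*z^3 + 88*z^2 + 512*z - 640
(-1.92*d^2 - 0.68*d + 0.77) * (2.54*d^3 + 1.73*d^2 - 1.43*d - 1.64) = -4.8768*d^5 - 5.0488*d^4 + 3.525*d^3 + 5.4533*d^2 + 0.0141*d - 1.2628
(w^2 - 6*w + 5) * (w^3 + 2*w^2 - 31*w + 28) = w^5 - 4*w^4 - 38*w^3 + 224*w^2 - 323*w + 140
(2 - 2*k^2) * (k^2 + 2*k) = -2*k^4 - 4*k^3 + 2*k^2 + 4*k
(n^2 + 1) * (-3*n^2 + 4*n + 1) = -3*n^4 + 4*n^3 - 2*n^2 + 4*n + 1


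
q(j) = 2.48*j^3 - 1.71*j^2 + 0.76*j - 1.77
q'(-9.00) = 634.18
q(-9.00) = -1955.04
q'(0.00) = 0.76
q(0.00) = -1.77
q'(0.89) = 3.61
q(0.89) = -0.70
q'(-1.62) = 25.83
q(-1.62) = -18.03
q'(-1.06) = 12.74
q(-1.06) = -7.45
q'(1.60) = 14.33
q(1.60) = 5.23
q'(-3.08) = 81.87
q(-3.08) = -92.79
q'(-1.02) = 11.99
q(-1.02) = -6.96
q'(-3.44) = 100.57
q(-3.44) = -125.57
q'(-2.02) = 38.03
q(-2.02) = -30.72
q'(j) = 7.44*j^2 - 3.42*j + 0.76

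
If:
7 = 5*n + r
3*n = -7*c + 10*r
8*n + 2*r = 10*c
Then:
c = 7/6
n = 7/6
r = 7/6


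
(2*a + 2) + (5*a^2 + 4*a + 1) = 5*a^2 + 6*a + 3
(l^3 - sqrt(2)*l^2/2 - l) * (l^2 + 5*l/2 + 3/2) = l^5 - sqrt(2)*l^4/2 + 5*l^4/2 - 5*sqrt(2)*l^3/4 + l^3/2 - 5*l^2/2 - 3*sqrt(2)*l^2/4 - 3*l/2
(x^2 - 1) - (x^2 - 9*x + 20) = 9*x - 21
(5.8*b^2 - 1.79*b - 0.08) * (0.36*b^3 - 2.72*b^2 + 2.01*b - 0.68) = 2.088*b^5 - 16.4204*b^4 + 16.498*b^3 - 7.3243*b^2 + 1.0564*b + 0.0544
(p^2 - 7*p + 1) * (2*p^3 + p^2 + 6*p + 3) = 2*p^5 - 13*p^4 + p^3 - 38*p^2 - 15*p + 3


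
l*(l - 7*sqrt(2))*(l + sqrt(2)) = l^3 - 6*sqrt(2)*l^2 - 14*l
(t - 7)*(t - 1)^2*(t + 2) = t^4 - 7*t^3 - 3*t^2 + 23*t - 14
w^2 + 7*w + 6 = (w + 1)*(w + 6)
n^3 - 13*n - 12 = (n - 4)*(n + 1)*(n + 3)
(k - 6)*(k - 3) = k^2 - 9*k + 18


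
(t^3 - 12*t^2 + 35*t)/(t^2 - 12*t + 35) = t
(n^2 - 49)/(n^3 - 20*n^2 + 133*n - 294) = (n + 7)/(n^2 - 13*n + 42)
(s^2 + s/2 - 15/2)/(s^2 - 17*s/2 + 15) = (s + 3)/(s - 6)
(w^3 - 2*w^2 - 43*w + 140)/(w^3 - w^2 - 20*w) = (w^2 + 3*w - 28)/(w*(w + 4))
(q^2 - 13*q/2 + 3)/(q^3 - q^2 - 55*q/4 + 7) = 2*(q - 6)/(2*q^2 - q - 28)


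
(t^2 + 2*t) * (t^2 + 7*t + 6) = t^4 + 9*t^3 + 20*t^2 + 12*t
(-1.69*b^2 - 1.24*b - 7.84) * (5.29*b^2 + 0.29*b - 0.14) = -8.9401*b^4 - 7.0497*b^3 - 41.5966*b^2 - 2.1*b + 1.0976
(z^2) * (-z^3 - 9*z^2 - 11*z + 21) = -z^5 - 9*z^4 - 11*z^3 + 21*z^2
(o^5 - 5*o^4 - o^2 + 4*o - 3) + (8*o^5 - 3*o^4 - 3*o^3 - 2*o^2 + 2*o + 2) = 9*o^5 - 8*o^4 - 3*o^3 - 3*o^2 + 6*o - 1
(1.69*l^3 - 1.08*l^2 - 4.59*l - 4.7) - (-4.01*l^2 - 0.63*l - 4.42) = 1.69*l^3 + 2.93*l^2 - 3.96*l - 0.28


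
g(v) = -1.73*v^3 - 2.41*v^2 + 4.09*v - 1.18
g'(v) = -5.19*v^2 - 4.82*v + 4.09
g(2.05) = -17.83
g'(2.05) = -27.60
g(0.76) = -0.22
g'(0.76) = -2.57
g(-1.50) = -6.90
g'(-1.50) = -0.36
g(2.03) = -17.28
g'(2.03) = -27.08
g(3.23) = -71.41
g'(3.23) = -65.63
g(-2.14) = -4.01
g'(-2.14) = -9.36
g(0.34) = -0.14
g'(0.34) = 1.85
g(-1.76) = -6.41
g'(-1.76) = -3.50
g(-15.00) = 5233.97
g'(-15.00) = -1091.36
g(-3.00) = 11.57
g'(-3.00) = -28.16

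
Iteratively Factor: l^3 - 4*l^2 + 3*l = (l - 1)*(l^2 - 3*l) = l*(l - 1)*(l - 3)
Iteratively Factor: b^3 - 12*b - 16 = (b + 2)*(b^2 - 2*b - 8) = (b - 4)*(b + 2)*(b + 2)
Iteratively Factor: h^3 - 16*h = (h - 4)*(h^2 + 4*h) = (h - 4)*(h + 4)*(h)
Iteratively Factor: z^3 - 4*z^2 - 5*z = (z + 1)*(z^2 - 5*z) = (z - 5)*(z + 1)*(z)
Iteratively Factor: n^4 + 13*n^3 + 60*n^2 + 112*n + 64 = (n + 4)*(n^3 + 9*n^2 + 24*n + 16) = (n + 4)^2*(n^2 + 5*n + 4) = (n + 1)*(n + 4)^2*(n + 4)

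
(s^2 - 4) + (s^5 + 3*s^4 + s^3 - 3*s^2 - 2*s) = s^5 + 3*s^4 + s^3 - 2*s^2 - 2*s - 4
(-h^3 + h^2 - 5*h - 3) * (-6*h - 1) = 6*h^4 - 5*h^3 + 29*h^2 + 23*h + 3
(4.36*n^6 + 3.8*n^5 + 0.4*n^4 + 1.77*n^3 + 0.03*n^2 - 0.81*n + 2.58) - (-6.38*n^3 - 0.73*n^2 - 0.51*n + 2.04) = 4.36*n^6 + 3.8*n^5 + 0.4*n^4 + 8.15*n^3 + 0.76*n^2 - 0.3*n + 0.54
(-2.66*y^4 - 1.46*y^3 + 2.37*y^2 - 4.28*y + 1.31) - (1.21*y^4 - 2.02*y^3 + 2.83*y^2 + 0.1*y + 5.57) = -3.87*y^4 + 0.56*y^3 - 0.46*y^2 - 4.38*y - 4.26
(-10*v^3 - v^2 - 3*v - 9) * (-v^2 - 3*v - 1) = 10*v^5 + 31*v^4 + 16*v^3 + 19*v^2 + 30*v + 9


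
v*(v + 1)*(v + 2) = v^3 + 3*v^2 + 2*v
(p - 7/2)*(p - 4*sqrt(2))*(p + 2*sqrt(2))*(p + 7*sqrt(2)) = p^4 - 7*p^3/2 + 5*sqrt(2)*p^3 - 44*p^2 - 35*sqrt(2)*p^2/2 - 112*sqrt(2)*p + 154*p + 392*sqrt(2)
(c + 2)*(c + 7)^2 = c^3 + 16*c^2 + 77*c + 98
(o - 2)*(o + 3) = o^2 + o - 6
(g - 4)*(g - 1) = g^2 - 5*g + 4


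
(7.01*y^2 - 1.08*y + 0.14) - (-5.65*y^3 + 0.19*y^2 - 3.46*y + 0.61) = 5.65*y^3 + 6.82*y^2 + 2.38*y - 0.47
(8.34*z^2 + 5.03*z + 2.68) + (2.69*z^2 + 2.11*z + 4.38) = 11.03*z^2 + 7.14*z + 7.06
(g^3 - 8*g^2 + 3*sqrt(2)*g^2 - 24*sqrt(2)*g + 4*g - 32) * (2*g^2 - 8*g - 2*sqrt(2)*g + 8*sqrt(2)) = 2*g^5 - 24*g^4 + 4*sqrt(2)*g^4 - 48*sqrt(2)*g^3 + 60*g^3 + 48*g^2 + 120*sqrt(2)*g^2 - 128*g + 96*sqrt(2)*g - 256*sqrt(2)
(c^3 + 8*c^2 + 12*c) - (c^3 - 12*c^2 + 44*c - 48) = 20*c^2 - 32*c + 48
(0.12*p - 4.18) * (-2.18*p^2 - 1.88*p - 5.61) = -0.2616*p^3 + 8.8868*p^2 + 7.1852*p + 23.4498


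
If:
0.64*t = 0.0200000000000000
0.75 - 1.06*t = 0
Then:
No Solution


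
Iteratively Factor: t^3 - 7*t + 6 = (t - 2)*(t^2 + 2*t - 3) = (t - 2)*(t - 1)*(t + 3)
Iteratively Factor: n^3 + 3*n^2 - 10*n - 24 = (n + 4)*(n^2 - n - 6) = (n + 2)*(n + 4)*(n - 3)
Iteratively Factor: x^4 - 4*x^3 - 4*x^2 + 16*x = (x - 4)*(x^3 - 4*x) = (x - 4)*(x + 2)*(x^2 - 2*x) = x*(x - 4)*(x + 2)*(x - 2)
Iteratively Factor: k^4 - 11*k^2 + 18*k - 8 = (k - 1)*(k^3 + k^2 - 10*k + 8) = (k - 1)^2*(k^2 + 2*k - 8) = (k - 1)^2*(k + 4)*(k - 2)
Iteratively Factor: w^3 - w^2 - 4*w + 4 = (w - 1)*(w^2 - 4) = (w - 2)*(w - 1)*(w + 2)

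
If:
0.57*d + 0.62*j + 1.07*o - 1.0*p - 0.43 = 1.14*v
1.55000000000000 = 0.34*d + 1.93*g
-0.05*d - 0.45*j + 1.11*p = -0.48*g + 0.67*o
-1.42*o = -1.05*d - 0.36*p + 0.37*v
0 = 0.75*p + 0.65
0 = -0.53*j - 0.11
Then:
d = -0.71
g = 0.93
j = -0.21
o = -0.58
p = -0.87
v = -0.63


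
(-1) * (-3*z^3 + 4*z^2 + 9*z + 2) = 3*z^3 - 4*z^2 - 9*z - 2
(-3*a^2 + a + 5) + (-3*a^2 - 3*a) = -6*a^2 - 2*a + 5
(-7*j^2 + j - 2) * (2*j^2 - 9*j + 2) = -14*j^4 + 65*j^3 - 27*j^2 + 20*j - 4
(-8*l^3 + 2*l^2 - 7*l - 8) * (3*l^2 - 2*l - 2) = -24*l^5 + 22*l^4 - 9*l^3 - 14*l^2 + 30*l + 16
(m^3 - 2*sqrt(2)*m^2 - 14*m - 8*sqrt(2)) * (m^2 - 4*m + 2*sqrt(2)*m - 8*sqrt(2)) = m^5 - 4*m^4 - 22*m^3 - 36*sqrt(2)*m^2 + 88*m^2 - 32*m + 144*sqrt(2)*m + 128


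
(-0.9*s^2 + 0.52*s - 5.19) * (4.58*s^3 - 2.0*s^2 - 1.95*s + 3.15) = -4.122*s^5 + 4.1816*s^4 - 23.0552*s^3 + 6.531*s^2 + 11.7585*s - 16.3485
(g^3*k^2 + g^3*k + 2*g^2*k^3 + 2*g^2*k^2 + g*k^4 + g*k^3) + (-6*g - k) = g^3*k^2 + g^3*k + 2*g^2*k^3 + 2*g^2*k^2 + g*k^4 + g*k^3 - 6*g - k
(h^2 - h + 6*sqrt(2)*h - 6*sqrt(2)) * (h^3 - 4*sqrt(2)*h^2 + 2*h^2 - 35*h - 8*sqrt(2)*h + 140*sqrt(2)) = h^5 + h^4 + 2*sqrt(2)*h^4 - 85*h^3 + 2*sqrt(2)*h^3 - 74*sqrt(2)*h^2 - 13*h^2 + 70*sqrt(2)*h + 1776*h - 1680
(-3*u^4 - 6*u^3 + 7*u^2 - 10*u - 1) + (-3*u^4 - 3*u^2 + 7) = -6*u^4 - 6*u^3 + 4*u^2 - 10*u + 6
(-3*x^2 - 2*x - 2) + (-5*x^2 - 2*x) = -8*x^2 - 4*x - 2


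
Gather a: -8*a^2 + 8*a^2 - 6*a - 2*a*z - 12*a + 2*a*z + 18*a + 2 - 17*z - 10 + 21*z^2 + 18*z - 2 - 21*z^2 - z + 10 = 0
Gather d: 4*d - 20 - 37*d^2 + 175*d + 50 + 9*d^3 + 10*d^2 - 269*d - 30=9*d^3 - 27*d^2 - 90*d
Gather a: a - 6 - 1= a - 7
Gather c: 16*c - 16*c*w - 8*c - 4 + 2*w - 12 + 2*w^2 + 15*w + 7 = c*(8 - 16*w) + 2*w^2 + 17*w - 9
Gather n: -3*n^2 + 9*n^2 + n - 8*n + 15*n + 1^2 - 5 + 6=6*n^2 + 8*n + 2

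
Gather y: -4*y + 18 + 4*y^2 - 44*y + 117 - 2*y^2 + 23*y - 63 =2*y^2 - 25*y + 72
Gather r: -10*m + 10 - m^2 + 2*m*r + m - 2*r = -m^2 - 9*m + r*(2*m - 2) + 10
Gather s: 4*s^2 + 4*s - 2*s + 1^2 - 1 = 4*s^2 + 2*s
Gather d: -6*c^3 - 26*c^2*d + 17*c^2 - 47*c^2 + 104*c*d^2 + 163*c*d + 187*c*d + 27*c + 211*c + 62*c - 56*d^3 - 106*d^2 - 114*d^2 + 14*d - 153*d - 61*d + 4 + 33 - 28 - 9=-6*c^3 - 30*c^2 + 300*c - 56*d^3 + d^2*(104*c - 220) + d*(-26*c^2 + 350*c - 200)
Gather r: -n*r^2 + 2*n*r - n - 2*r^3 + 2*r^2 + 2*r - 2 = -n - 2*r^3 + r^2*(2 - n) + r*(2*n + 2) - 2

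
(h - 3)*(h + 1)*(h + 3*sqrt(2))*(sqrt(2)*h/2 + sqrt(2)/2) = sqrt(2)*h^4/2 - sqrt(2)*h^3/2 + 3*h^3 - 5*sqrt(2)*h^2/2 - 3*h^2 - 15*h - 3*sqrt(2)*h/2 - 9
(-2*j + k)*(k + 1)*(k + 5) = -2*j*k^2 - 12*j*k - 10*j + k^3 + 6*k^2 + 5*k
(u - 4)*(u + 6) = u^2 + 2*u - 24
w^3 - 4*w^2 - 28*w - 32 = (w - 8)*(w + 2)^2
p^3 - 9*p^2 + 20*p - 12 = (p - 6)*(p - 2)*(p - 1)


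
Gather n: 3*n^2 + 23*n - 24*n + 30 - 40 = 3*n^2 - n - 10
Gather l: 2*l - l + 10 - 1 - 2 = l + 7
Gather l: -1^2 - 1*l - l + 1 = -2*l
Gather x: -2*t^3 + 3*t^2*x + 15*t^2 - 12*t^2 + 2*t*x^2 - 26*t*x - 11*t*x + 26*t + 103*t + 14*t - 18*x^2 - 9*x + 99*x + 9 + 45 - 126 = -2*t^3 + 3*t^2 + 143*t + x^2*(2*t - 18) + x*(3*t^2 - 37*t + 90) - 72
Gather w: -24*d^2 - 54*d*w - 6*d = -24*d^2 - 54*d*w - 6*d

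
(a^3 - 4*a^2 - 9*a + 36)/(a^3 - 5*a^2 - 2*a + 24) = (a + 3)/(a + 2)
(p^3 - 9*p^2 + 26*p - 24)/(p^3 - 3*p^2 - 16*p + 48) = (p - 2)/(p + 4)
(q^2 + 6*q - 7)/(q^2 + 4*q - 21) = (q - 1)/(q - 3)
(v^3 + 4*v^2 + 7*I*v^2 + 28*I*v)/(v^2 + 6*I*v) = (v^2 + v*(4 + 7*I) + 28*I)/(v + 6*I)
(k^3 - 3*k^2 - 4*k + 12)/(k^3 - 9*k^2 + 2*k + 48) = (k - 2)/(k - 8)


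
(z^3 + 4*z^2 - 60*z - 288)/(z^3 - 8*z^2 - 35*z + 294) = (z^2 - 2*z - 48)/(z^2 - 14*z + 49)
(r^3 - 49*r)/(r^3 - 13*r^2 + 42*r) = (r + 7)/(r - 6)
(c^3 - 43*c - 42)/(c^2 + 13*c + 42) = (c^2 - 6*c - 7)/(c + 7)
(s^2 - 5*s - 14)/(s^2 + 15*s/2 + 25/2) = 2*(s^2 - 5*s - 14)/(2*s^2 + 15*s + 25)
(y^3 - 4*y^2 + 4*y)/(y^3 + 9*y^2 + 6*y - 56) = y*(y - 2)/(y^2 + 11*y + 28)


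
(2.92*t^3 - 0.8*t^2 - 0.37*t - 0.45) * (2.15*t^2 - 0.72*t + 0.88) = 6.278*t^5 - 3.8224*t^4 + 2.3501*t^3 - 1.4051*t^2 - 0.00159999999999999*t - 0.396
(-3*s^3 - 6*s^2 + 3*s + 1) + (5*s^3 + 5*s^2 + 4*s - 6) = 2*s^3 - s^2 + 7*s - 5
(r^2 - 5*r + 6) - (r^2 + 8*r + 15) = -13*r - 9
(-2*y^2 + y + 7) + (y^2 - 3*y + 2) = -y^2 - 2*y + 9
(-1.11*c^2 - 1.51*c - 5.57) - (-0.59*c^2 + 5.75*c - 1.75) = -0.52*c^2 - 7.26*c - 3.82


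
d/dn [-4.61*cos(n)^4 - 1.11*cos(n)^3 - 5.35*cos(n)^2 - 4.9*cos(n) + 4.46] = (18.44*cos(n)^3 + 3.33*cos(n)^2 + 10.7*cos(n) + 4.9)*sin(n)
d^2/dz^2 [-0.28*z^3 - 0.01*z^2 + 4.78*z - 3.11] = -1.68*z - 0.02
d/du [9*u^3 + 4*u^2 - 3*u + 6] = 27*u^2 + 8*u - 3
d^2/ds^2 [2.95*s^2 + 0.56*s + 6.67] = 5.90000000000000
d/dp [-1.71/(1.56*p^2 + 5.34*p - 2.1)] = (5.3352*p + 9.1314)/(1.56*p^2 + 5.34*p - 2.1)^2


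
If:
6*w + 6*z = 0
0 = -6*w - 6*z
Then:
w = -z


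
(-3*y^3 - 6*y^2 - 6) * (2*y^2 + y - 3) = -6*y^5 - 15*y^4 + 3*y^3 + 6*y^2 - 6*y + 18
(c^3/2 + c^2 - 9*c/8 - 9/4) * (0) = 0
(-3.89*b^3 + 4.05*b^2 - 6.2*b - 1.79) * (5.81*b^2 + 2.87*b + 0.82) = -22.6009*b^5 + 12.3662*b^4 - 27.5883*b^3 - 24.8729*b^2 - 10.2213*b - 1.4678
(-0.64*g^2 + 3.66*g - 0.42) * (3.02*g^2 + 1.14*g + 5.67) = -1.9328*g^4 + 10.3236*g^3 - 0.7248*g^2 + 20.2734*g - 2.3814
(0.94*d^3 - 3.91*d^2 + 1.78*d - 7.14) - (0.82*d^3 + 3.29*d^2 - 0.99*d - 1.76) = 0.12*d^3 - 7.2*d^2 + 2.77*d - 5.38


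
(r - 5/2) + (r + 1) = 2*r - 3/2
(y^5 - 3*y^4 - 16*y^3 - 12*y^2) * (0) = 0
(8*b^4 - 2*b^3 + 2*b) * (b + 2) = 8*b^5 + 14*b^4 - 4*b^3 + 2*b^2 + 4*b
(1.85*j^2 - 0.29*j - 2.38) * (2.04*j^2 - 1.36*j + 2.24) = 3.774*j^4 - 3.1076*j^3 - 0.316799999999999*j^2 + 2.5872*j - 5.3312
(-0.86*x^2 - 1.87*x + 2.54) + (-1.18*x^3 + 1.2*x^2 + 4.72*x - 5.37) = -1.18*x^3 + 0.34*x^2 + 2.85*x - 2.83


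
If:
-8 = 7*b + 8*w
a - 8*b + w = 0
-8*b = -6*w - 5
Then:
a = 35/106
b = -4/53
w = -99/106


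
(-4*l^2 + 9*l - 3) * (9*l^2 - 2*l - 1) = -36*l^4 + 89*l^3 - 41*l^2 - 3*l + 3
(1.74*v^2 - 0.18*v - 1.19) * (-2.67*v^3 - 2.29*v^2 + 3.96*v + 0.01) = -4.6458*v^5 - 3.504*v^4 + 10.4799*v^3 + 2.0297*v^2 - 4.7142*v - 0.0119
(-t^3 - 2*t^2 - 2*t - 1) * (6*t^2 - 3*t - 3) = -6*t^5 - 9*t^4 - 3*t^3 + 6*t^2 + 9*t + 3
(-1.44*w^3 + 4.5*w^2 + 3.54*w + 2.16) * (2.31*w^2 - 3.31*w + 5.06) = -3.3264*w^5 + 15.1614*w^4 - 14.004*w^3 + 16.0422*w^2 + 10.7628*w + 10.9296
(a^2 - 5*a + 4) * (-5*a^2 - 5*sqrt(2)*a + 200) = -5*a^4 - 5*sqrt(2)*a^3 + 25*a^3 + 25*sqrt(2)*a^2 + 180*a^2 - 1000*a - 20*sqrt(2)*a + 800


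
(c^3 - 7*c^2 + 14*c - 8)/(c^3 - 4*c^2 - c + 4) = (c - 2)/(c + 1)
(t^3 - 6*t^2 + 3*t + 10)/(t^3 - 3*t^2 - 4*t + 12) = (t^2 - 4*t - 5)/(t^2 - t - 6)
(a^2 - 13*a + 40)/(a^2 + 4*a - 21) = (a^2 - 13*a + 40)/(a^2 + 4*a - 21)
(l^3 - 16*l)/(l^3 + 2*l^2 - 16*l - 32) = l/(l + 2)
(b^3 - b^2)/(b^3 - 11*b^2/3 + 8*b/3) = 3*b/(3*b - 8)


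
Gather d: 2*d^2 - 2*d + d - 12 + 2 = 2*d^2 - d - 10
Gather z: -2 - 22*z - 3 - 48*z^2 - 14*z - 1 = -48*z^2 - 36*z - 6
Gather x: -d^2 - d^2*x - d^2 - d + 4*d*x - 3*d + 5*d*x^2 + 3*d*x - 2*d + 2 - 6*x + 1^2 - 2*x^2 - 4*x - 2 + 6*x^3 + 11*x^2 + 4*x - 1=-2*d^2 - 6*d + 6*x^3 + x^2*(5*d + 9) + x*(-d^2 + 7*d - 6)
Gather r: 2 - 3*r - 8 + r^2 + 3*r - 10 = r^2 - 16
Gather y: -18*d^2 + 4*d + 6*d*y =-18*d^2 + 6*d*y + 4*d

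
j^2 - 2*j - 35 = (j - 7)*(j + 5)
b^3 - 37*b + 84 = (b - 4)*(b - 3)*(b + 7)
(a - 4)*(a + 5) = a^2 + a - 20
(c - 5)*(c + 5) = c^2 - 25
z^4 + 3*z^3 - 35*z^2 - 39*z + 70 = (z - 5)*(z - 1)*(z + 2)*(z + 7)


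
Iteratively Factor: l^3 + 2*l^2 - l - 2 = (l + 2)*(l^2 - 1) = (l - 1)*(l + 2)*(l + 1)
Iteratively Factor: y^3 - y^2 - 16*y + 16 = (y - 1)*(y^2 - 16) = (y - 4)*(y - 1)*(y + 4)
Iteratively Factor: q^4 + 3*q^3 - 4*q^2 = (q)*(q^3 + 3*q^2 - 4*q) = q^2*(q^2 + 3*q - 4) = q^2*(q + 4)*(q - 1)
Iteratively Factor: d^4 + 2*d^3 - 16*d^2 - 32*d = (d + 2)*(d^3 - 16*d) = (d + 2)*(d + 4)*(d^2 - 4*d) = (d - 4)*(d + 2)*(d + 4)*(d)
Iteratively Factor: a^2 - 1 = (a - 1)*(a + 1)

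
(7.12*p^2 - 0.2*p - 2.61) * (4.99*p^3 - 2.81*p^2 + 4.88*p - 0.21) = 35.5288*p^5 - 21.0052*p^4 + 22.2837*p^3 + 4.8629*p^2 - 12.6948*p + 0.5481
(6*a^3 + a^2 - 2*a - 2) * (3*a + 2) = 18*a^4 + 15*a^3 - 4*a^2 - 10*a - 4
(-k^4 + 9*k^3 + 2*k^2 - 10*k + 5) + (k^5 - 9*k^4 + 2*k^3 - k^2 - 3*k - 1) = k^5 - 10*k^4 + 11*k^3 + k^2 - 13*k + 4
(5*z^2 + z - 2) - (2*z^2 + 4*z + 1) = 3*z^2 - 3*z - 3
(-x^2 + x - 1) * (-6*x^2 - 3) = 6*x^4 - 6*x^3 + 9*x^2 - 3*x + 3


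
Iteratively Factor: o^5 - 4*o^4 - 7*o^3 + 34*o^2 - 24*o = (o - 2)*(o^4 - 2*o^3 - 11*o^2 + 12*o) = (o - 4)*(o - 2)*(o^3 + 2*o^2 - 3*o) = (o - 4)*(o - 2)*(o - 1)*(o^2 + 3*o) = o*(o - 4)*(o - 2)*(o - 1)*(o + 3)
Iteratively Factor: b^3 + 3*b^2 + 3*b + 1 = (b + 1)*(b^2 + 2*b + 1) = (b + 1)^2*(b + 1)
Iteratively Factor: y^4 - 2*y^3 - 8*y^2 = (y + 2)*(y^3 - 4*y^2) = y*(y + 2)*(y^2 - 4*y) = y*(y - 4)*(y + 2)*(y)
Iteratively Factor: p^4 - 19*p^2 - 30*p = (p + 2)*(p^3 - 2*p^2 - 15*p) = (p - 5)*(p + 2)*(p^2 + 3*p) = p*(p - 5)*(p + 2)*(p + 3)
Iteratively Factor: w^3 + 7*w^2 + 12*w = (w + 4)*(w^2 + 3*w) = w*(w + 4)*(w + 3)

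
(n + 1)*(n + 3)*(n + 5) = n^3 + 9*n^2 + 23*n + 15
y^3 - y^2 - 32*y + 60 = (y - 5)*(y - 2)*(y + 6)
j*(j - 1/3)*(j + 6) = j^3 + 17*j^2/3 - 2*j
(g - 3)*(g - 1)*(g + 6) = g^3 + 2*g^2 - 21*g + 18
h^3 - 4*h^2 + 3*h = h*(h - 3)*(h - 1)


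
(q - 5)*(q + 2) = q^2 - 3*q - 10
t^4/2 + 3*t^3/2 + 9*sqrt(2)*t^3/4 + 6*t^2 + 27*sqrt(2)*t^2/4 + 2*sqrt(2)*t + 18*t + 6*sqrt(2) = (t/2 + sqrt(2))*(t + 3)*(t + sqrt(2)/2)*(t + 2*sqrt(2))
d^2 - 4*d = d*(d - 4)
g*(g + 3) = g^2 + 3*g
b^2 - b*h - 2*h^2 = (b - 2*h)*(b + h)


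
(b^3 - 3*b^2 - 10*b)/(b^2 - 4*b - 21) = b*(-b^2 + 3*b + 10)/(-b^2 + 4*b + 21)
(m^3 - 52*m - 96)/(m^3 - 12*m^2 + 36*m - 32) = (m^2 + 8*m + 12)/(m^2 - 4*m + 4)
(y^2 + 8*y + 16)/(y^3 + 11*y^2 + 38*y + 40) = (y + 4)/(y^2 + 7*y + 10)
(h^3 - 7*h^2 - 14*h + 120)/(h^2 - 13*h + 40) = (h^2 - 2*h - 24)/(h - 8)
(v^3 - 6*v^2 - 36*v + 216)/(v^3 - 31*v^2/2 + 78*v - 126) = 2*(v + 6)/(2*v - 7)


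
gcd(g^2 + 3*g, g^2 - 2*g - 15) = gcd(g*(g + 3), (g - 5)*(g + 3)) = g + 3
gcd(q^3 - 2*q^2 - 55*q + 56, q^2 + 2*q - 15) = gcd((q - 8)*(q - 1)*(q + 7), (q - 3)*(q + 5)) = 1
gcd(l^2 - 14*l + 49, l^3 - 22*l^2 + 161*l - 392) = l^2 - 14*l + 49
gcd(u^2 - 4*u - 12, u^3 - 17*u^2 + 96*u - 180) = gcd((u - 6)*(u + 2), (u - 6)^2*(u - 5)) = u - 6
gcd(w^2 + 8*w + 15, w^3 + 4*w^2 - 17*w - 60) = w^2 + 8*w + 15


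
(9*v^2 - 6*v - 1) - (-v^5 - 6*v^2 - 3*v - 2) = v^5 + 15*v^2 - 3*v + 1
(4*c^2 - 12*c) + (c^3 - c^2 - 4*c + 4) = c^3 + 3*c^2 - 16*c + 4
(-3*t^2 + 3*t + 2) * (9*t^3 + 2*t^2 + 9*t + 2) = -27*t^5 + 21*t^4 - 3*t^3 + 25*t^2 + 24*t + 4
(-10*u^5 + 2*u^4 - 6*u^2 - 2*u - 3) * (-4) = 40*u^5 - 8*u^4 + 24*u^2 + 8*u + 12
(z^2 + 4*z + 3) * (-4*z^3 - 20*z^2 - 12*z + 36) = -4*z^5 - 36*z^4 - 104*z^3 - 72*z^2 + 108*z + 108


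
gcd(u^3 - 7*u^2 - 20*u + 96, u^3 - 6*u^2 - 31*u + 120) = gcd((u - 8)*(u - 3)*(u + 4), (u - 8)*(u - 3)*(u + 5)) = u^2 - 11*u + 24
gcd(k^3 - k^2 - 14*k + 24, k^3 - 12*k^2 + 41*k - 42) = k^2 - 5*k + 6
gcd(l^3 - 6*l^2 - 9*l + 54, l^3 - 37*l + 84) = l - 3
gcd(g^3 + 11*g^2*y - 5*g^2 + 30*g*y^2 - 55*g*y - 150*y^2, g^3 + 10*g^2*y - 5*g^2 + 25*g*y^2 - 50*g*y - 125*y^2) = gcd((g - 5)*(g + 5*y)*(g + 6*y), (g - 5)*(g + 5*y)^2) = g^2 + 5*g*y - 5*g - 25*y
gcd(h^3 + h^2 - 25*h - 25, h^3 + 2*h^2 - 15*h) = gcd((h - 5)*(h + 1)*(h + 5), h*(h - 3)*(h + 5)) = h + 5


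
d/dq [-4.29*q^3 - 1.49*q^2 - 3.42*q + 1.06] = -12.87*q^2 - 2.98*q - 3.42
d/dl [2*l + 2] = 2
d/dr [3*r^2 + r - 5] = 6*r + 1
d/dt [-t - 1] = -1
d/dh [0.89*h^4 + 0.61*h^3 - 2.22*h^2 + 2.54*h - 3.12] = 3.56*h^3 + 1.83*h^2 - 4.44*h + 2.54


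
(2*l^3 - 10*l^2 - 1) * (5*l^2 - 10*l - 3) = 10*l^5 - 70*l^4 + 94*l^3 + 25*l^2 + 10*l + 3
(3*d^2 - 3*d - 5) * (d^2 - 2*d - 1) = 3*d^4 - 9*d^3 - 2*d^2 + 13*d + 5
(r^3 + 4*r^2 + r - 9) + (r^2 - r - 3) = r^3 + 5*r^2 - 12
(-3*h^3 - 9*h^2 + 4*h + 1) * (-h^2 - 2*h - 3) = 3*h^5 + 15*h^4 + 23*h^3 + 18*h^2 - 14*h - 3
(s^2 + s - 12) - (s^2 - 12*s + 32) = 13*s - 44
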